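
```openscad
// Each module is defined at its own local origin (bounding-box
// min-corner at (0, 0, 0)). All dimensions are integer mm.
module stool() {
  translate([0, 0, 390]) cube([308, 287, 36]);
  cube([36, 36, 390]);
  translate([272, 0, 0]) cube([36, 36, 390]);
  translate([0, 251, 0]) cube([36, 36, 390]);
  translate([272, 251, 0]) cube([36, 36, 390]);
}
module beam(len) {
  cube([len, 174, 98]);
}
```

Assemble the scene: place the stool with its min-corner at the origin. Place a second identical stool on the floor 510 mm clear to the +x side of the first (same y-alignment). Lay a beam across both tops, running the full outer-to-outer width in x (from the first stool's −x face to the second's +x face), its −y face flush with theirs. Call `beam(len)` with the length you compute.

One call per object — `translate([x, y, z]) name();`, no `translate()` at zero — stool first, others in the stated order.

stool();
translate([818, 0, 0]) stool();
translate([0, 0, 426]) beam(1126);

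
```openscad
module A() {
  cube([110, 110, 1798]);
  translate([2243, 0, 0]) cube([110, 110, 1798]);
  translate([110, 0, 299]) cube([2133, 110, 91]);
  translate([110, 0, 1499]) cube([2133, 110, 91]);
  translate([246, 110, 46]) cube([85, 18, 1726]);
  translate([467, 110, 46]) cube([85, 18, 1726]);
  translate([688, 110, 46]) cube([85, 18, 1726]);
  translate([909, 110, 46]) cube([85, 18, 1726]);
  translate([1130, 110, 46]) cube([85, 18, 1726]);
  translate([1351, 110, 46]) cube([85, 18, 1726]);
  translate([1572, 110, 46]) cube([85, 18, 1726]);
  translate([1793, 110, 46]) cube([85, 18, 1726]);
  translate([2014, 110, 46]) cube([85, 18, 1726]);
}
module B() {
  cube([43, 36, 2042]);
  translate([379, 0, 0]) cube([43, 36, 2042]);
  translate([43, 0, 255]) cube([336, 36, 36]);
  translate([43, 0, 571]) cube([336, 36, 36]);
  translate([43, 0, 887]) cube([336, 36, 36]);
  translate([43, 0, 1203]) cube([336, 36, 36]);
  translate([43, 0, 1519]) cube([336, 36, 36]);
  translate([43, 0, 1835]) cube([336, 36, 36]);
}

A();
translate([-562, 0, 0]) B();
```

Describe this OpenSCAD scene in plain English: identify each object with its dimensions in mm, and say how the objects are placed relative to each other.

A is a fence section. Two 110×110 mm posts, 1798 mm tall, stand on the floor with a clear span of 2133 mm between their inner faces. Two horizontal rails of 110×91 mm section span the gap between the posts with their undersides at z = 299 mm and z = 1499 mm, flush with the posts' −y face. 9 pickets, each 85 mm wide, 18 mm thick and 1726 mm tall, are fixed to the +y face of the rails with their bottoms at z = 46 mm, evenly spaced across the span with equal gaps (rounded down to the nearest mm) at the −x end and between each pair — any rounding remainder accumulates at the +x end.

B is a wooden ladder with two side rails of 43×36 mm section and 2042 mm height, set 422 mm apart overall. Between them run 6 rectangular rungs (36 mm deep, 36 mm thick), front faces flush with the rails' −y face. The bottom of the first rung is 255 mm above the floor and each subsequent rung is 316 mm higher than the one below.

The ladder is on the floor beside the fence section on its −x side.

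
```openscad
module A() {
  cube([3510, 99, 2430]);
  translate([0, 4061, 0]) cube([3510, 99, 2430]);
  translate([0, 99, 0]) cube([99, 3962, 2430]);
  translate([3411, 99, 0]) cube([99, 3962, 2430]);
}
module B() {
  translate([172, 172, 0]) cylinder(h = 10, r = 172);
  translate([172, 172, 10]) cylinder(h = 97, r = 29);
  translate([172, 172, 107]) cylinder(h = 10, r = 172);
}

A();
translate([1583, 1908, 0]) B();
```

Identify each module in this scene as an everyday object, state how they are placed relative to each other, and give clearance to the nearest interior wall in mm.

A is a house frame. B is a spool. The spool sits inside the house frame, centred. The clearance to the nearest interior wall is 1484 mm.

Clearances: x = 1484, y = 1809; minimum 1484 mm.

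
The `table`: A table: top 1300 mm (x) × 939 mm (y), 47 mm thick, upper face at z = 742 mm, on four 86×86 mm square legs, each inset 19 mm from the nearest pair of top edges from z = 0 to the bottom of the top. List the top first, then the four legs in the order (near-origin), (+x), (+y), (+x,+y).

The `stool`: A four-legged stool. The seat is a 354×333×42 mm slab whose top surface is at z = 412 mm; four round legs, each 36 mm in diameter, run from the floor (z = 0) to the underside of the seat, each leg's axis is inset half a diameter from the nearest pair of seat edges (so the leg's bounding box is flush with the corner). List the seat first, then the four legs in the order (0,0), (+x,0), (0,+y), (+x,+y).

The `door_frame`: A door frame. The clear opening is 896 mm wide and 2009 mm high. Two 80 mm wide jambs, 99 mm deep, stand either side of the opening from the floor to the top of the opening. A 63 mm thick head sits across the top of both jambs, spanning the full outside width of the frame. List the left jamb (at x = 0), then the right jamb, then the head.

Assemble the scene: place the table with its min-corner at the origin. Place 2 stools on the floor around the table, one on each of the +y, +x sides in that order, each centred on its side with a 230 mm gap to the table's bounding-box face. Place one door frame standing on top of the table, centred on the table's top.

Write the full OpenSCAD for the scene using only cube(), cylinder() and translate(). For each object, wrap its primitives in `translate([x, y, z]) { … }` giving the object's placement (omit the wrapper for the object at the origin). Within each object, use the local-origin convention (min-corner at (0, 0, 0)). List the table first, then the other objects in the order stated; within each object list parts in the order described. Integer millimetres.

translate([0, 0, 695]) cube([1300, 939, 47]);
translate([19, 19, 0]) cube([86, 86, 695]);
translate([1195, 19, 0]) cube([86, 86, 695]);
translate([19, 834, 0]) cube([86, 86, 695]);
translate([1195, 834, 0]) cube([86, 86, 695]);
translate([473, 1169, 0]) {
  translate([0, 0, 370]) cube([354, 333, 42]);
  translate([18, 18, 0]) cylinder(h = 370, r = 18);
  translate([336, 18, 0]) cylinder(h = 370, r = 18);
  translate([18, 315, 0]) cylinder(h = 370, r = 18);
  translate([336, 315, 0]) cylinder(h = 370, r = 18);
}
translate([1530, 303, 0]) {
  translate([0, 0, 370]) cube([354, 333, 42]);
  translate([18, 18, 0]) cylinder(h = 370, r = 18);
  translate([336, 18, 0]) cylinder(h = 370, r = 18);
  translate([18, 315, 0]) cylinder(h = 370, r = 18);
  translate([336, 315, 0]) cylinder(h = 370, r = 18);
}
translate([122, 420, 742]) {
  cube([80, 99, 2009]);
  translate([976, 0, 0]) cube([80, 99, 2009]);
  translate([0, 0, 2009]) cube([1056, 99, 63]);
}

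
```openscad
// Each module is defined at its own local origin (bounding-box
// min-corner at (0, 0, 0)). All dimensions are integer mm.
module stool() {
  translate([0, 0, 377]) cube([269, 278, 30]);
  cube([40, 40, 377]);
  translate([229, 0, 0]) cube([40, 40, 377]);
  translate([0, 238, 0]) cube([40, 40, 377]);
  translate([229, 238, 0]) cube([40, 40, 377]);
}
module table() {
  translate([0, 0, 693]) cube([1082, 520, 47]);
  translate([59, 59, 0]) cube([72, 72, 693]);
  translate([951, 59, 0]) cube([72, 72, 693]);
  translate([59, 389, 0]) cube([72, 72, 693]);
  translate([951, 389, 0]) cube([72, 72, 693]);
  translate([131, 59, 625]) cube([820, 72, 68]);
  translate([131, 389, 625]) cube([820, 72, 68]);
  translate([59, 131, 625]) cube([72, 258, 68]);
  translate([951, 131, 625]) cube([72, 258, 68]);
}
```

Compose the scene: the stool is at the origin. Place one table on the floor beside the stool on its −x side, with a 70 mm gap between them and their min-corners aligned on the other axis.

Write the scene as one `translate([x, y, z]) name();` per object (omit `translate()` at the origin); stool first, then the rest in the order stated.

stool();
translate([-1152, 0, 0]) table();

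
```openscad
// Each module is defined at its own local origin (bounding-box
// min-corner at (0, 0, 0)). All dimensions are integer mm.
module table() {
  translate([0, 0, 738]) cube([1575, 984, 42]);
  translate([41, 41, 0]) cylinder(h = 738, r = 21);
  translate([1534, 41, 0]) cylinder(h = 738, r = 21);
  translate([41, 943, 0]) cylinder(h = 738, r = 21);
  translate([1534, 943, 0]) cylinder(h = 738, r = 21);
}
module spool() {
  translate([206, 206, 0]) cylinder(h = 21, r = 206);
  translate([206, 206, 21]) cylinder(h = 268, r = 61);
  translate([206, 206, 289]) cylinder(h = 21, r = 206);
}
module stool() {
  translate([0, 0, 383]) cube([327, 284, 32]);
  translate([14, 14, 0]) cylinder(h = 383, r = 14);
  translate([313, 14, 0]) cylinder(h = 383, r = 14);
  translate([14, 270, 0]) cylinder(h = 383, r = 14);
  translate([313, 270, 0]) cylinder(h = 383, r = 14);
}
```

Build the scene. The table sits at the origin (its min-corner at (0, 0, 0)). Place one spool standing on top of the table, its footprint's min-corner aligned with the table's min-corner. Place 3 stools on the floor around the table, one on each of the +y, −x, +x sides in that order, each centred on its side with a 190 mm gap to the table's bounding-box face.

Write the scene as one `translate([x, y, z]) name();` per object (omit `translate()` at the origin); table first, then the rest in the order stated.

table();
translate([0, 0, 780]) spool();
translate([624, 1174, 0]) stool();
translate([-517, 350, 0]) stool();
translate([1765, 350, 0]) stool();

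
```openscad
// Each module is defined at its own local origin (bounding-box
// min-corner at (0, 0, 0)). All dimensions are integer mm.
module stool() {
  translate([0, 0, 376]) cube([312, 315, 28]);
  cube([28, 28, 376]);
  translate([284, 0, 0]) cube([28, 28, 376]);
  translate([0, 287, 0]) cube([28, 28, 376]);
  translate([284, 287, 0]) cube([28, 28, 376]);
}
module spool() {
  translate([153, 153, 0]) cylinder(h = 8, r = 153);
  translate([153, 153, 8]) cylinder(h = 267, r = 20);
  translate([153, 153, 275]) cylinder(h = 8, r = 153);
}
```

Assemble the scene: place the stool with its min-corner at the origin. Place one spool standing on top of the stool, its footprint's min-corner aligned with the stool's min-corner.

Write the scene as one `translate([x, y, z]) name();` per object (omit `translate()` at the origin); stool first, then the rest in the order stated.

stool();
translate([0, 0, 404]) spool();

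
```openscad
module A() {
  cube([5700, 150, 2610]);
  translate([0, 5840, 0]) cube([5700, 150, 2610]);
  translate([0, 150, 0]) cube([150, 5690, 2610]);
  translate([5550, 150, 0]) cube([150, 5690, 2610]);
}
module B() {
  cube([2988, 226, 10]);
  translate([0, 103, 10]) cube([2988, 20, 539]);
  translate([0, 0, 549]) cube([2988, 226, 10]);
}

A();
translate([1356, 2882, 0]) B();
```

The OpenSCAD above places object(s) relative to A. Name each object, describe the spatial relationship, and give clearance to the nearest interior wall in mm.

Clearances: x = 1206, y = 2732; minimum 1206 mm.

A is a house frame. B is an I-beam. The I-beam sits inside the house frame, centred. The clearance to the nearest interior wall is 1206 mm.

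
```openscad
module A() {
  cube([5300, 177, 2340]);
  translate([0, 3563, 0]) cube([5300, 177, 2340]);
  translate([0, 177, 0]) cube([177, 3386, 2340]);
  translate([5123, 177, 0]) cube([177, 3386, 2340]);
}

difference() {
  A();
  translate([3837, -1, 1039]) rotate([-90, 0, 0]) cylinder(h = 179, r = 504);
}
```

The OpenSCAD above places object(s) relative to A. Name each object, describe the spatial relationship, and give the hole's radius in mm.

A is a house frame. The house frame has a circular hole through its front wall. The hole's radius is 504 mm.

The subtracted cylinder has r = 504 mm.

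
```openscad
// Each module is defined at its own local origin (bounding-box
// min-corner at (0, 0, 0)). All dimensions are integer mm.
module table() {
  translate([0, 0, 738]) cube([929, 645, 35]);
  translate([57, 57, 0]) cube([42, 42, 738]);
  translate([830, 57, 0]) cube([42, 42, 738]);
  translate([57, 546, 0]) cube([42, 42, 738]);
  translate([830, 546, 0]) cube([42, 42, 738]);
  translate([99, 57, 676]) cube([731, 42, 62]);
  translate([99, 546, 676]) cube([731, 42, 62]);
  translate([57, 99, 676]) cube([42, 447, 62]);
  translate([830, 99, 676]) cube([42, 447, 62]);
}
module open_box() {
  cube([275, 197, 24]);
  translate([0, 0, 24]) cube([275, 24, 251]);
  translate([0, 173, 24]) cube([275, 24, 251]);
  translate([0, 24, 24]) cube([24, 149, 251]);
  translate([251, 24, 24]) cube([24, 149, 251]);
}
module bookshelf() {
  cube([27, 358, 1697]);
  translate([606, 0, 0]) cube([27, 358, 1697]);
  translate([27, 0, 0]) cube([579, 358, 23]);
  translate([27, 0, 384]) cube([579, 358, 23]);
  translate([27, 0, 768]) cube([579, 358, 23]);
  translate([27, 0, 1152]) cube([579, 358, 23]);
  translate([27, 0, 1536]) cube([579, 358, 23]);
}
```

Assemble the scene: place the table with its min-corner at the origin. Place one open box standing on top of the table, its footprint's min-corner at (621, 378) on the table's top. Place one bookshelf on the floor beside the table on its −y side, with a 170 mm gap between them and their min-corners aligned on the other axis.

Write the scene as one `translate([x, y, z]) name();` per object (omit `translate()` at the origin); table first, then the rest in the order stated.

table();
translate([621, 378, 773]) open_box();
translate([0, -528, 0]) bookshelf();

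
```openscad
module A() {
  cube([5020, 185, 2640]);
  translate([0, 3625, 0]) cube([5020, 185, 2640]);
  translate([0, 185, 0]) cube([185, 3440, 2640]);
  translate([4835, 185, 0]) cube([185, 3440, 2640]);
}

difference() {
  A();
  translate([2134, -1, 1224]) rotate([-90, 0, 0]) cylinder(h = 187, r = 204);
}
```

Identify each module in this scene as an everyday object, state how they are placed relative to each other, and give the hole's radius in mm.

A is a house frame. The house frame has a circular hole through its front wall. The hole's radius is 204 mm.

The subtracted cylinder has r = 204 mm.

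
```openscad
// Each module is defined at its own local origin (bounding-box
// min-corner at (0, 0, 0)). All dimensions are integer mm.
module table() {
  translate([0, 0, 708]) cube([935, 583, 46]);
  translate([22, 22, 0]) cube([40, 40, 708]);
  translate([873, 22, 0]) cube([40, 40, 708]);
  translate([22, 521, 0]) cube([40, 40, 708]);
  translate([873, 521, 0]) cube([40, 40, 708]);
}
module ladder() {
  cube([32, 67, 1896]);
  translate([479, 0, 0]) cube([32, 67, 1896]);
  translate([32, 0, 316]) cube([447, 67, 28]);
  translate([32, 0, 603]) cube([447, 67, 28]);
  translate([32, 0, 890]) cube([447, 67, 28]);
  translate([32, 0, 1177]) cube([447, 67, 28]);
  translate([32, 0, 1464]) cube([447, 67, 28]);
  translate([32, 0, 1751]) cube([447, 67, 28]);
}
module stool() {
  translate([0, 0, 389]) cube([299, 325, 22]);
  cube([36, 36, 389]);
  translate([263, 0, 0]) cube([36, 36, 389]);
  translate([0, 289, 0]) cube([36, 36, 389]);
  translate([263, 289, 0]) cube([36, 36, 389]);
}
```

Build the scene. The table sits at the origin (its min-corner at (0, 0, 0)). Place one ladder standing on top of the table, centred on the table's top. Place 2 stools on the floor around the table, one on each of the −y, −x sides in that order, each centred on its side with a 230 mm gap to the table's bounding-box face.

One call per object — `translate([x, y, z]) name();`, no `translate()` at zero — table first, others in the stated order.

table();
translate([212, 258, 754]) ladder();
translate([318, -555, 0]) stool();
translate([-529, 129, 0]) stool();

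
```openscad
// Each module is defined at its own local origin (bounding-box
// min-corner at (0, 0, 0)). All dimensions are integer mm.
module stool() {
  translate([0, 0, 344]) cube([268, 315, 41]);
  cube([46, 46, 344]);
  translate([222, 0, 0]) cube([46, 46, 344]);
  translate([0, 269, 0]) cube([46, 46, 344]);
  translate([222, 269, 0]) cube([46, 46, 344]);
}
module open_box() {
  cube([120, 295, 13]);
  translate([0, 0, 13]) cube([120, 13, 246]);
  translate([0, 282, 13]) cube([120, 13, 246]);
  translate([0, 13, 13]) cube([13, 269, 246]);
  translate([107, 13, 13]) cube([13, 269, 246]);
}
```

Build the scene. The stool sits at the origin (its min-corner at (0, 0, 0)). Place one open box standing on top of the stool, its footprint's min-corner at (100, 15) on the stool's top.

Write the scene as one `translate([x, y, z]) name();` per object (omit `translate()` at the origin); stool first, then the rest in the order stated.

stool();
translate([100, 15, 385]) open_box();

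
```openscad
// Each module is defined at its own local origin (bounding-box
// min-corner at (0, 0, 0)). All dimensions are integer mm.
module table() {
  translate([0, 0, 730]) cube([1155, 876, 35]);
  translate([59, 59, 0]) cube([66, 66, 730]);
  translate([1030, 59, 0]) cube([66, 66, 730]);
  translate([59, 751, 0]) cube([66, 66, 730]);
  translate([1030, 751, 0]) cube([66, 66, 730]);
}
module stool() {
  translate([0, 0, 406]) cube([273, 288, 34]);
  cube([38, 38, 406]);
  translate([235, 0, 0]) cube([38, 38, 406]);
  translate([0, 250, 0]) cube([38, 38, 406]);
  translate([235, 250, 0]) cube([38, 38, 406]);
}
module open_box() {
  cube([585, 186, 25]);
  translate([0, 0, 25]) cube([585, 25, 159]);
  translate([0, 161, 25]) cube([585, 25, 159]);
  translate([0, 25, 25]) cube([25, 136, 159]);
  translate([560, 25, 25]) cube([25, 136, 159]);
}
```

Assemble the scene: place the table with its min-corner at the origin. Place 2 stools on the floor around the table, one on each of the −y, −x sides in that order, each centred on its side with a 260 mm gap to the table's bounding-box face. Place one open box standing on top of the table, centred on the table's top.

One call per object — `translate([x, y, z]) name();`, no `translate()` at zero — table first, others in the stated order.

table();
translate([441, -548, 0]) stool();
translate([-533, 294, 0]) stool();
translate([285, 345, 765]) open_box();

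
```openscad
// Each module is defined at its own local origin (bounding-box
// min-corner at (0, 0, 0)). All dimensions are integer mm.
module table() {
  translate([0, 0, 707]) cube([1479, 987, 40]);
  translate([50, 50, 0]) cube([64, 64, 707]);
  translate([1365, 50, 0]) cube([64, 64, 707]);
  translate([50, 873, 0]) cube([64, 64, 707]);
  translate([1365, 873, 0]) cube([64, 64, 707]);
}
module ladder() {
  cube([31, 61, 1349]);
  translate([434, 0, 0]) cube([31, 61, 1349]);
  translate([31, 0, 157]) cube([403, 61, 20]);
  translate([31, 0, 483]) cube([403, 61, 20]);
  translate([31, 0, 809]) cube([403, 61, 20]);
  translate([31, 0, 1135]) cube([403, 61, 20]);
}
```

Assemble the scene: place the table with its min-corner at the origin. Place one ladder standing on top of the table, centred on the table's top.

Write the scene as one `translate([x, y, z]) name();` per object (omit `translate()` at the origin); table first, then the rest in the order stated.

table();
translate([507, 463, 747]) ladder();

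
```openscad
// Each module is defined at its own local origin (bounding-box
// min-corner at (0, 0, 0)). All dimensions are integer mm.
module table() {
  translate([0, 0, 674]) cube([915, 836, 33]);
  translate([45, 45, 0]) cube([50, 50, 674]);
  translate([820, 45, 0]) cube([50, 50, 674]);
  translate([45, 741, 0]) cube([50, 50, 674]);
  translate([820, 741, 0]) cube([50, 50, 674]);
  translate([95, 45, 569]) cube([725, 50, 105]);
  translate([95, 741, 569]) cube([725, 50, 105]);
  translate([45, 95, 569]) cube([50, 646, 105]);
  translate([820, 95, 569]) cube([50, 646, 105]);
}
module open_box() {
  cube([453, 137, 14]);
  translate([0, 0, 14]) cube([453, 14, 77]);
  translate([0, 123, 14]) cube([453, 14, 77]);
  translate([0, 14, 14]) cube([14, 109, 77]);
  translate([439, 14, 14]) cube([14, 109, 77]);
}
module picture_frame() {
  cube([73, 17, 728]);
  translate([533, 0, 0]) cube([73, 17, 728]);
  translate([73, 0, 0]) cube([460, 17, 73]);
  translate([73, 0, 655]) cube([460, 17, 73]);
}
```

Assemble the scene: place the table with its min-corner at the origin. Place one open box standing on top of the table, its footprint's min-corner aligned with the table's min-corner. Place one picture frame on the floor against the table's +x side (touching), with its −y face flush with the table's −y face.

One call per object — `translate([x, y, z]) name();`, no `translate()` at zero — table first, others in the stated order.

table();
translate([0, 0, 707]) open_box();
translate([915, 0, 0]) picture_frame();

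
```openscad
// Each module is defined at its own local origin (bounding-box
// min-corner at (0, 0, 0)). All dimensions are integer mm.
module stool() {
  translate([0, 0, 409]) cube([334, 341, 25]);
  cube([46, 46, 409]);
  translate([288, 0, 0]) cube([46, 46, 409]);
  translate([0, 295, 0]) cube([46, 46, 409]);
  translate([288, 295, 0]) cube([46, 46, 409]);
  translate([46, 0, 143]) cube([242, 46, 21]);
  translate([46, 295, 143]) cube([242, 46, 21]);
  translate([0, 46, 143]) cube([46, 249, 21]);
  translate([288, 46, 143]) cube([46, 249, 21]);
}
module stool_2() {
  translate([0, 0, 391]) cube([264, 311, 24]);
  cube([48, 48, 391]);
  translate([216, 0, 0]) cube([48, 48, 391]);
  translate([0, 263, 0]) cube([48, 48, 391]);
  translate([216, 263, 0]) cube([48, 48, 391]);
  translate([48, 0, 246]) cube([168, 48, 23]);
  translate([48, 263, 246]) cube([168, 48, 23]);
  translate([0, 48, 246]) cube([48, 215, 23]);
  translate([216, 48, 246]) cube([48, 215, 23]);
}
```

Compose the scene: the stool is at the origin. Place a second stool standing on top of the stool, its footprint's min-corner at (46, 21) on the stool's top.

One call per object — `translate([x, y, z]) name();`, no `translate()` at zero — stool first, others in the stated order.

stool();
translate([46, 21, 434]) stool_2();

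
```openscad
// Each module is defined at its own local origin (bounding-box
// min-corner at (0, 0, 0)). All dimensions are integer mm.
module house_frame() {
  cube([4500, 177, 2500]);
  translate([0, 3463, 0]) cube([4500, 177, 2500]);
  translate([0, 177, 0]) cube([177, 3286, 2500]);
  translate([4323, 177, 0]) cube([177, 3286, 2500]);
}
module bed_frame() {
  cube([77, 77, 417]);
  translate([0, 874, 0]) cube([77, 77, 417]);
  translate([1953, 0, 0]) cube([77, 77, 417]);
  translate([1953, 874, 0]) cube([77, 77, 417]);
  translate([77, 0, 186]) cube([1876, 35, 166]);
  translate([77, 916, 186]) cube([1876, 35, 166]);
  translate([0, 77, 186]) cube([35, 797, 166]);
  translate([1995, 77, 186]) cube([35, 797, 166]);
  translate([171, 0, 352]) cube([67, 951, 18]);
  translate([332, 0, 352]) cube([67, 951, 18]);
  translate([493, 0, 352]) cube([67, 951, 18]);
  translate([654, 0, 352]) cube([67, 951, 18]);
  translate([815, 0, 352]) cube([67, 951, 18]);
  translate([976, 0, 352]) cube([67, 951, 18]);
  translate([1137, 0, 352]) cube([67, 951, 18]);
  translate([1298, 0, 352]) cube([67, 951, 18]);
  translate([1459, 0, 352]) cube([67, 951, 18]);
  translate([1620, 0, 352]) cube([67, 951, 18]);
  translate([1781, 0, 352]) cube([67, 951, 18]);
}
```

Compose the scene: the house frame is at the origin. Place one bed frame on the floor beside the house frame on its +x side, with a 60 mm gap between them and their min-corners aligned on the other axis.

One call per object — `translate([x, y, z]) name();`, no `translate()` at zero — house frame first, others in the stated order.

house_frame();
translate([4560, 0, 0]) bed_frame();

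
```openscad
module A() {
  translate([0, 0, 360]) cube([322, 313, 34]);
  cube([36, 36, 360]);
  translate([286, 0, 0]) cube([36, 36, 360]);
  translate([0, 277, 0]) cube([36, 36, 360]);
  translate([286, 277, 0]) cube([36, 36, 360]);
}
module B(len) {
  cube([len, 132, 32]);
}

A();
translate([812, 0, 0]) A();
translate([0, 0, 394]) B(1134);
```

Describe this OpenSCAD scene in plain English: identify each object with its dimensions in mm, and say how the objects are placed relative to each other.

A is a four-legged stool. The seat is a 322×313×34 mm slab whose top surface is at z = 394 mm; four square legs, each 36×36 mm in cross-section, run from the floor (z = 0) to the underside of the seat, each flush with a corner of the seat.

B is a rectangular beam 1134 mm long (x), 132 mm deep (y), 32 mm thick (z).

The beam spans the tops of two stools placed 490 mm apart, resting at z = 394 mm.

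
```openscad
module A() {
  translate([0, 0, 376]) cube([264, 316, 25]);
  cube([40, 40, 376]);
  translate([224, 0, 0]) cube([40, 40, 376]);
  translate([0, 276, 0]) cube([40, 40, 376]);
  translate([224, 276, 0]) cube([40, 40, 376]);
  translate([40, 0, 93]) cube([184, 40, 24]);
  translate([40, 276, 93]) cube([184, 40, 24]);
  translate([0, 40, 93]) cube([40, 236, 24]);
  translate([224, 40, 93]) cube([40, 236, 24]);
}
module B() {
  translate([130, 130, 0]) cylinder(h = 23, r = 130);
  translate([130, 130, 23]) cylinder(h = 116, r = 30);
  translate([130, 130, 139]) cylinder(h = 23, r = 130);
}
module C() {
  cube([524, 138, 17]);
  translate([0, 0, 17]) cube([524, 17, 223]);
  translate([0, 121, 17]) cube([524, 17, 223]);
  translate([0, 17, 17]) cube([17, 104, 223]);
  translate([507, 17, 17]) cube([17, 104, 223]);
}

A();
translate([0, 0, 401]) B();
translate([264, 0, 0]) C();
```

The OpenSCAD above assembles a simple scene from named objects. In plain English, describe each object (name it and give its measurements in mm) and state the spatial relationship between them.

A is a simple wooden stool: a rectangular seat 264 mm (x) by 316 mm (y), 25 mm thick, top face at z = 401 mm, on four square legs, each 40×40 mm in cross-section. The legs rest on z = 0, each flush with a corner of the seat. Four stretchers, 40 mm wide and 24 mm tall, connect adjacent legs with their undersides at z = 93 mm, each running between the inner faces of the legs it joins and aligned with the legs' outer faces on the other axis.

B is a spool: two coaxial disc flanges of radius 130 mm and thickness 23 mm, joined by a core cylinder of radius 30 mm and height 116 mm. The lower flange rests on z = 0 and the three cylinders share a vertical axis.

C is an open-topped rectangular box: outside dimensions 524×138×240 mm, with a uniform wall and base thickness of 17 mm. The base is a full 524×138 slab on the floor; four walls sit on top of the base. The front and back walls (the −y and +y sides) span the full width; the two side walls fit between them.

The spool is on top of the stool. The open box is against the stool's +x side, with their −y faces flush.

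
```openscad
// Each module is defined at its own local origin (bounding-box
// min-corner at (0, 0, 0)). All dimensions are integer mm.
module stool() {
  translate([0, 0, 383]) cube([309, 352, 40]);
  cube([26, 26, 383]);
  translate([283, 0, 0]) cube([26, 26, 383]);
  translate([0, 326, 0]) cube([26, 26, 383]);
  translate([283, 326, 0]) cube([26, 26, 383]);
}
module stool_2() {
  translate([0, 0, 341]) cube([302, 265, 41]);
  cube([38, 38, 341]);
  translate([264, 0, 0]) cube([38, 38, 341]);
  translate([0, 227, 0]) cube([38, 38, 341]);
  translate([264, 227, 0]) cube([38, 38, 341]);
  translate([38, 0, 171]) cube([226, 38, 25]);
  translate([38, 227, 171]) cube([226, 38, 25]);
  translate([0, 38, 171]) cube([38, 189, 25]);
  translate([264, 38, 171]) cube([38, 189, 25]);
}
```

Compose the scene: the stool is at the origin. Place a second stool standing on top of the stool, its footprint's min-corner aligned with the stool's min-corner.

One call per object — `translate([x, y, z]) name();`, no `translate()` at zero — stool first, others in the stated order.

stool();
translate([0, 0, 423]) stool_2();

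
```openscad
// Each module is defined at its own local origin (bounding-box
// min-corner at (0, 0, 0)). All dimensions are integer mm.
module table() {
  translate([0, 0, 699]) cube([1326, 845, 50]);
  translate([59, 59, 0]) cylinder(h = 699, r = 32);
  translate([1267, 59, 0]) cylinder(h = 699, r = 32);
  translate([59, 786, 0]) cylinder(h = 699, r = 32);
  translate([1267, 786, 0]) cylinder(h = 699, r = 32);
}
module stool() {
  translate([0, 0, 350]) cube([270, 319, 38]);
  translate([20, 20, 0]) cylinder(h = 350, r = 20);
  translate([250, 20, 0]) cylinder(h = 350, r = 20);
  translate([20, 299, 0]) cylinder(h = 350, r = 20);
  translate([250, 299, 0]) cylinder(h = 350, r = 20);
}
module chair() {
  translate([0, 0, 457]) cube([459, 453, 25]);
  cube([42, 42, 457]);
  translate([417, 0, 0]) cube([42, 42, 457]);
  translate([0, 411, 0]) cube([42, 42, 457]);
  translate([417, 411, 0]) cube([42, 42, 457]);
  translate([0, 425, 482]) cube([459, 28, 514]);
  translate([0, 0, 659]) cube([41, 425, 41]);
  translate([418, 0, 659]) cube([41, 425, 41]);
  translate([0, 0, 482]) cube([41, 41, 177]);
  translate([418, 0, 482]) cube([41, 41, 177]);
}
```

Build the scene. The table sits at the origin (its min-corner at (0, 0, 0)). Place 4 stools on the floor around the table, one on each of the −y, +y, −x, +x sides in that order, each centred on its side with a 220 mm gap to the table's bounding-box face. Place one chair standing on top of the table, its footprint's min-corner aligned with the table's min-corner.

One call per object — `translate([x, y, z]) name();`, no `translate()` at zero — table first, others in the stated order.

table();
translate([528, -539, 0]) stool();
translate([528, 1065, 0]) stool();
translate([-490, 263, 0]) stool();
translate([1546, 263, 0]) stool();
translate([0, 0, 749]) chair();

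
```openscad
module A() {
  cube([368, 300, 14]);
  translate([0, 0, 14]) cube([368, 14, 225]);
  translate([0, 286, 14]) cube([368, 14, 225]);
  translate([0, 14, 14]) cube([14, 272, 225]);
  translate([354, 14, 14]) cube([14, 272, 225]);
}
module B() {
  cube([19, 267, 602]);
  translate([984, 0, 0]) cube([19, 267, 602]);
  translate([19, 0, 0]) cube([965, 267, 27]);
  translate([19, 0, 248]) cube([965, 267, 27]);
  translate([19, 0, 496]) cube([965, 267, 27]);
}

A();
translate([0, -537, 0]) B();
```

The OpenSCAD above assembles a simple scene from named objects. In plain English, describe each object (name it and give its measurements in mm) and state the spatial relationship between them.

A is an open storage box with external size 368×300×239 mm and wall thickness 14 mm (the base is also 14 mm thick). The base covers the whole footprint; the four walls stand on the base, with the y-facing walls full-width and the x-facing walls fitting between their inner faces.

B is an open bookshelf. Two side panels, each 19 mm thick, 267 mm deep and 602 mm tall, stand 1003 mm apart (outside-to-outside). Between them sit 3 shelves, each 27 mm thick and 267 mm deep, spanning the full gap between the sides. The bottom shelf rests on the floor (its underside at z = 0) and the clear gap between one shelf's top and the next shelf's underside is 221 mm.

The bookshelf is on the floor beside the open box on its −y side.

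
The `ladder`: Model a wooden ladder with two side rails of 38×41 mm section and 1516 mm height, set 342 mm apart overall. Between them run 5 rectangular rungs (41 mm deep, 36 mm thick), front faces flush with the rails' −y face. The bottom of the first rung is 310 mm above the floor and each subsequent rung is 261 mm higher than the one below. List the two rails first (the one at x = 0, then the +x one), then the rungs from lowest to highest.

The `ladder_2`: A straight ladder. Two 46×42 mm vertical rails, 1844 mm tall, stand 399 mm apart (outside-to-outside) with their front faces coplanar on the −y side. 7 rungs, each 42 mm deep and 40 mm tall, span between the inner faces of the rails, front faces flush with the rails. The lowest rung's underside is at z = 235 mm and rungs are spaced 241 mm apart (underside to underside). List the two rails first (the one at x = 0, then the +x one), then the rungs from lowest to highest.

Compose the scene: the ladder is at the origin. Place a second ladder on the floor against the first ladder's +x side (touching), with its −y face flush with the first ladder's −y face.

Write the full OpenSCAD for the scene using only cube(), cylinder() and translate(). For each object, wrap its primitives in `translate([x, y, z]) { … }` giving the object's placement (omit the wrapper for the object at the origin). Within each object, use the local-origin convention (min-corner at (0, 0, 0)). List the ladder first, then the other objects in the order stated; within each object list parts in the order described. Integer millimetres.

cube([38, 41, 1516]);
translate([304, 0, 0]) cube([38, 41, 1516]);
translate([38, 0, 310]) cube([266, 41, 36]);
translate([38, 0, 571]) cube([266, 41, 36]);
translate([38, 0, 832]) cube([266, 41, 36]);
translate([38, 0, 1093]) cube([266, 41, 36]);
translate([38, 0, 1354]) cube([266, 41, 36]);
translate([342, 0, 0]) {
  cube([46, 42, 1844]);
  translate([353, 0, 0]) cube([46, 42, 1844]);
  translate([46, 0, 235]) cube([307, 42, 40]);
  translate([46, 0, 476]) cube([307, 42, 40]);
  translate([46, 0, 717]) cube([307, 42, 40]);
  translate([46, 0, 958]) cube([307, 42, 40]);
  translate([46, 0, 1199]) cube([307, 42, 40]);
  translate([46, 0, 1440]) cube([307, 42, 40]);
  translate([46, 0, 1681]) cube([307, 42, 40]);
}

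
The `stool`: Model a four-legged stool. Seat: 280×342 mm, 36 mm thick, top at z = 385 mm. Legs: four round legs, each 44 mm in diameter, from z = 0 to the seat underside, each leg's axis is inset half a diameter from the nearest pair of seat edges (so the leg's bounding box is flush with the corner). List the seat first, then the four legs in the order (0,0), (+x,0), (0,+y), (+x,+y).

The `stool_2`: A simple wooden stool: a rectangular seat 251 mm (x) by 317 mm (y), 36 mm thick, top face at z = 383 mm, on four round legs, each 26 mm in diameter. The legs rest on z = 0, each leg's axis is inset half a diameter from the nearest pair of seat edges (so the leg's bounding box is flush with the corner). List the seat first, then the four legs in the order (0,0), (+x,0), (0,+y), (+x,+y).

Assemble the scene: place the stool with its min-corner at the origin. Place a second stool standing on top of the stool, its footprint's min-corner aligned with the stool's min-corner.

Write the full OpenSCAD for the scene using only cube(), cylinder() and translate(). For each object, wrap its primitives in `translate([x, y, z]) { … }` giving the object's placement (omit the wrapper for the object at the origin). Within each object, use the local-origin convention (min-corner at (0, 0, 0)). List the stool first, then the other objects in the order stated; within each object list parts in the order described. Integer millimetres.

translate([0, 0, 349]) cube([280, 342, 36]);
translate([22, 22, 0]) cylinder(h = 349, r = 22);
translate([258, 22, 0]) cylinder(h = 349, r = 22);
translate([22, 320, 0]) cylinder(h = 349, r = 22);
translate([258, 320, 0]) cylinder(h = 349, r = 22);
translate([0, 0, 385]) {
  translate([0, 0, 347]) cube([251, 317, 36]);
  translate([13, 13, 0]) cylinder(h = 347, r = 13);
  translate([238, 13, 0]) cylinder(h = 347, r = 13);
  translate([13, 304, 0]) cylinder(h = 347, r = 13);
  translate([238, 304, 0]) cylinder(h = 347, r = 13);
}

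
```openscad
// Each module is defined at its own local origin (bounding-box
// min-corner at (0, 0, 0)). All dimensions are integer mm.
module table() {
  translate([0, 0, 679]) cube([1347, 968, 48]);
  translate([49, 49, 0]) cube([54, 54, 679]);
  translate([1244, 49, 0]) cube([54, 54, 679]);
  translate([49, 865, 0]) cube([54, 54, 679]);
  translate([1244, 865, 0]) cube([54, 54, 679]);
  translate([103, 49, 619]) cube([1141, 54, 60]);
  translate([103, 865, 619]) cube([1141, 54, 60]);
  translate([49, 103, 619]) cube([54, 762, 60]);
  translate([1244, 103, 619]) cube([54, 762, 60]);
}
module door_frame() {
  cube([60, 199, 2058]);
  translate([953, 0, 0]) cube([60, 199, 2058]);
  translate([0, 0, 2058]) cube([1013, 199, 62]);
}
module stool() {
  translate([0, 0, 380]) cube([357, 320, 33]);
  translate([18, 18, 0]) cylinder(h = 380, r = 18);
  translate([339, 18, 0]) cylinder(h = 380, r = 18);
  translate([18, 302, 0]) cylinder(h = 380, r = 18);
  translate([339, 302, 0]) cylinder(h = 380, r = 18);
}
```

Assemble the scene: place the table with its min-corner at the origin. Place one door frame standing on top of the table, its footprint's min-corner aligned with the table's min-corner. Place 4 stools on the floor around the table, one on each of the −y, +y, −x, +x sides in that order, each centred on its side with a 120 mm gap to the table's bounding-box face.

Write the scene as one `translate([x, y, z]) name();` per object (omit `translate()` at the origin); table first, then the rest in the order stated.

table();
translate([0, 0, 727]) door_frame();
translate([495, -440, 0]) stool();
translate([495, 1088, 0]) stool();
translate([-477, 324, 0]) stool();
translate([1467, 324, 0]) stool();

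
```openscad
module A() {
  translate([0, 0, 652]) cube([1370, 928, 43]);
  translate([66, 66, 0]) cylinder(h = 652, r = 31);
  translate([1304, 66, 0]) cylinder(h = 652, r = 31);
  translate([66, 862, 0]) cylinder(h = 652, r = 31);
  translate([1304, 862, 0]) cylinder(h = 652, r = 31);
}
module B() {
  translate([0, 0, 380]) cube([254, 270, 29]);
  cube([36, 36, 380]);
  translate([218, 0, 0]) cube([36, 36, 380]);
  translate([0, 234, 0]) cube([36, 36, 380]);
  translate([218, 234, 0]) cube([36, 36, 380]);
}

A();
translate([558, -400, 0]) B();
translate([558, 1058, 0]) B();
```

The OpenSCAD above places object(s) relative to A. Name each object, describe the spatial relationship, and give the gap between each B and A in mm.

A is a table. B is a stool. Two stools sit around the table at the −y, +y sides. The gap between each stool and the table is 130 mm.

Each stool's nearest face is 130 mm from the table's bounding box.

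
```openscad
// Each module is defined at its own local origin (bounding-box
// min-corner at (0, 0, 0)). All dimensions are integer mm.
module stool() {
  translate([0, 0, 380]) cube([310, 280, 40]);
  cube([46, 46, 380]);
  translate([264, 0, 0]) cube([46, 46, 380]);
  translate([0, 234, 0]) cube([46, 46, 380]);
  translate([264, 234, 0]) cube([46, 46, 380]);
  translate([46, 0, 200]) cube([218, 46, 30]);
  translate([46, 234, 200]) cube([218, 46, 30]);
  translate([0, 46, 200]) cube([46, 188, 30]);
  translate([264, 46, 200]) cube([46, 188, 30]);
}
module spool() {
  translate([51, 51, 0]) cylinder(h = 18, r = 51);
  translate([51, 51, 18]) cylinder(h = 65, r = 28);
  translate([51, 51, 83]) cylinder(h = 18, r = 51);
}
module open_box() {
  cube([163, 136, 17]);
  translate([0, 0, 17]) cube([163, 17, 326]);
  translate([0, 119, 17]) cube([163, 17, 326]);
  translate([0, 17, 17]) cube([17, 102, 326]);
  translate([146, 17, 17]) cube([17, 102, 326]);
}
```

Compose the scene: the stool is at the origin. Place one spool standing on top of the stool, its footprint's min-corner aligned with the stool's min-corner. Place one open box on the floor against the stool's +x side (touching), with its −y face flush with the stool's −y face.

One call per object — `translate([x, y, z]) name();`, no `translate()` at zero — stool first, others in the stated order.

stool();
translate([0, 0, 420]) spool();
translate([310, 0, 0]) open_box();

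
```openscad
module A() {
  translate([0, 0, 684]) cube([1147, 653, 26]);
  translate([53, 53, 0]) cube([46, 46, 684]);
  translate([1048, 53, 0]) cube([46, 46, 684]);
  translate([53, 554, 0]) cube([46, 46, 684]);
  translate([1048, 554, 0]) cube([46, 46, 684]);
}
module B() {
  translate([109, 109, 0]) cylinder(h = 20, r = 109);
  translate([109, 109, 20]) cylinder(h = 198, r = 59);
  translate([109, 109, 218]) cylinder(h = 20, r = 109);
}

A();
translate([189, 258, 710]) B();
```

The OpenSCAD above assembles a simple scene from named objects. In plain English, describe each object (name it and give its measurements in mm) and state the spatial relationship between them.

A is a table with a 1147×653 mm rectangular top, 26 mm thick, top surface at z = 710 mm, supported by four 46×46 mm square legs, each inset 53 mm from the nearest pair of top edges, running from the floor.

B is a spool: two coaxial disc flanges of radius 109 mm and thickness 20 mm, joined by a core cylinder of radius 59 mm and height 198 mm. The lower flange rests on z = 0 and the three cylinders share a vertical axis.

The spool is on top of the table.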